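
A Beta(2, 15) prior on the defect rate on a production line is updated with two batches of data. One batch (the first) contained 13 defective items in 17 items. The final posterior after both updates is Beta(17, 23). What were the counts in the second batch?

Because Beta–binomial updating is additive in the counts, the combined data contributed (α_post−α_prior, β_post−β_prior) successes and failures.
Total across both batches: 17−2=15 defective items, 23−15=8 good items.
Subtract the first batch: 15−13=2 defective items and 8−4=4 good items.

2 defective items and 4 good items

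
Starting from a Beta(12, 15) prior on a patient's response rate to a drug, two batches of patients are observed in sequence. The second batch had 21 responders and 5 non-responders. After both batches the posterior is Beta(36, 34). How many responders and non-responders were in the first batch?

Because Beta–binomial updating is additive in the counts, the combined data contributed (α_post−α_prior, β_post−β_prior) successes and failures.
Total across both batches: 36−12=24 responders, 34−15=19 non-responders.
Subtract the second batch: 24−21=3 responders and 19−5=14 non-responders.

3 responders and 14 non-responders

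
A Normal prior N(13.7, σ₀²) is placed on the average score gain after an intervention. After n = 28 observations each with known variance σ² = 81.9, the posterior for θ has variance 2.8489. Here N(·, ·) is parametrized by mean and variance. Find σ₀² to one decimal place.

σ₀² = 109.5

For the Normal–Normal model with known σ², precisions add: τ_n = τ₀ + n/σ².
So 1/σ₀² = 1/2.8489 − 28/81.9 = 0.351013 − 0.341880 = 0.009133.
Hence σ₀² = 1/0.009133 ≈ 109.5.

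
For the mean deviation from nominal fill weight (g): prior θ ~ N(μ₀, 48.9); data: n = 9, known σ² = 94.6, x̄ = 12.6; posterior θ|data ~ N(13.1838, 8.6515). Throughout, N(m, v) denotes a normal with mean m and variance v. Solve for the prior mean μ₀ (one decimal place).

μ₀ = 15.9

With known observation variance, the Normal–Normal posterior has precision τ_n = τ₀ + n/σ² and mean μ_n = (τ₀μ₀ + (n/σ²)x̄)/τ_n.
Here τ₀ = 1/48.9 = 0.020450 and τ_data = 9/94.6 = 0.095137, so τ_n = 0.115587.
Rearranging for μ₀: μ₀ = (μ_n·τ_n − τ_data·x̄)/τ₀ = (13.1838·0.115587 − 0.095137·12.6) / 0.020450 = 0.325150/0.020450 ≈ 15.9.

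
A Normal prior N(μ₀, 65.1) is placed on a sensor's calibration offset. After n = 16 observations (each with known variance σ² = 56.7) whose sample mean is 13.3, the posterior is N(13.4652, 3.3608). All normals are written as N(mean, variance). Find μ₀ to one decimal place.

μ₀ = 16.5

The posterior mean is a precision-weighted average: μ_n = (τ₀μ₀ + τ_data·x̄)/(τ₀+τ_data), with τ₀=1/σ₀² and τ_data=n/σ².
Here τ₀ = 1/65.1 = 0.015361 and τ_data = 16/56.7 = 0.282187, so τ_n = 0.297548.
Rearranging for μ₀: μ₀ = (μ_n·τ_n − τ_data·x̄)/τ₀ = (13.4652·0.297548 − 0.282187·13.3) / 0.015361 = 0.253456/0.015361 ≈ 16.5.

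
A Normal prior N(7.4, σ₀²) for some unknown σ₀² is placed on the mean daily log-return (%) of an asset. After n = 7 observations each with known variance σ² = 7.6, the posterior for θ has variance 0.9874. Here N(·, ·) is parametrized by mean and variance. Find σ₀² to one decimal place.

σ₀² = 10.9

Posterior precision equals prior precision plus data precision: 1/σ_n² = 1/σ₀² + n/σ².
So 1/σ₀² = 1/0.9874 − 7/7.6 = 1.012761 − 0.921053 = 0.091708.
Hence σ₀² = 1/0.091708 ≈ 10.9.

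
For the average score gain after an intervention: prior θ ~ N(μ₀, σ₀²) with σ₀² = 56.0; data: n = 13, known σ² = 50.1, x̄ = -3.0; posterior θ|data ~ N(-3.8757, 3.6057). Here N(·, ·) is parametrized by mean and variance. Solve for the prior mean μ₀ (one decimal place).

The posterior mean is a precision-weighted average: μ_n = (τ₀μ₀ + τ_data·x̄)/(τ₀+τ_data), with τ₀=1/σ₀² and τ_data=n/σ².
Here τ₀ = 1/56.0 = 0.017857 and τ_data = 13/50.1 = 0.259481, so τ_n = 0.277338.
Rearranging for μ₀: μ₀ = (μ_n·τ_n − τ_data·x̄)/τ₀ = (-3.8757·0.277338 − 0.259481·-3.0) / 0.017857 = -0.296436/0.017857 ≈ -16.6.

μ₀ = -16.6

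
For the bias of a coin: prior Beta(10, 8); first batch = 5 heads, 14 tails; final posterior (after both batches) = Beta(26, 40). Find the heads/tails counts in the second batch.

11 heads and 18 tails

Sequential conjugate updates are equivalent to a single update on the pooled data, so total successes = posterior α − prior α and total failures = posterior β − prior β.
Total across both batches: 26−10=16 heads, 40−8=32 tails.
Subtract the first batch: 16−5=11 heads and 32−14=18 tails.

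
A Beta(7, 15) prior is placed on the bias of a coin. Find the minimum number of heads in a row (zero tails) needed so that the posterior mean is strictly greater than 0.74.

k = 36

After k heads and 0 tails the posterior is Beta(7+k, 15), with mean (7+k)/(7+15+k).
Set (7+k)/(22+k) > 0.74 and solve: k > (0.74·22 − 7)/(1 − 0.74) = 35.692.
The smallest integer exceeding 35.692 is 36, and checking k=36: (43)/(58) = 0.7414 > 0.74.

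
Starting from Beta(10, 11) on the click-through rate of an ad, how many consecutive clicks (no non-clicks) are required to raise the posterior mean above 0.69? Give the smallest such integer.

k = 15

After k clicks and 0 non-clicks the posterior is Beta(10+k, 11), with mean (10+k)/(10+11+k).
Set (10+k)/(21+k) > 0.69 and solve: k > (0.69·21 − 10)/(1 − 0.69) = 14.484.
The smallest integer exceeding 14.484 is 15, and checking k=15: (25)/(36) = 0.6944 > 0.69.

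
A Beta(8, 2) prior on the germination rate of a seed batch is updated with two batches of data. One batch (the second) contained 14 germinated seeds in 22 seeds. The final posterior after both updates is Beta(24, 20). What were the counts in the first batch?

Sequential conjugate updates are equivalent to a single update on the pooled data, so total successes = posterior α − prior α and total failures = posterior β − prior β.
Total across both batches: 24−8=16 germinated seeds, 20−2=18 non-germinating seeds.
Subtract the second batch: 16−14=2 germinated seeds and 18−8=10 non-germinating seeds.

2 germinated seeds and 10 non-germinating seeds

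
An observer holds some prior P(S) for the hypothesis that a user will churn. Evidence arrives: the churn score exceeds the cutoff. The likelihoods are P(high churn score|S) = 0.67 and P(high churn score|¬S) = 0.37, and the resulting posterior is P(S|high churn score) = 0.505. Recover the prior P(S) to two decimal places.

Bayes' rule in odds form gives O(S|E) = O(S)·[P(E|S)/P(E|¬S)], hence O(S) = O(S|E)/LR.
Posterior odds = 0.505/(1−0.505) = 1.0202. LR = 0.67/0.37 = 1.8108.
Prior odds = 1.0202/1.8108 = 0.5634, so P(S) = 0.5634/(1+0.5634) ≈ 0.36.

P(S) = 0.36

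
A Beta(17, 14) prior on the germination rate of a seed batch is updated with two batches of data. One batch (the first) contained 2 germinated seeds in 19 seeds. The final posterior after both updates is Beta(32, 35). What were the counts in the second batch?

13 germinated seeds and 4 non-germinating seeds

Because Beta–binomial updating is additive in the counts, the combined data contributed (α_post−α_prior, β_post−β_prior) successes and failures.
Total across both batches: 32−17=15 germinated seeds, 35−14=21 non-germinating seeds.
Subtract the first batch: 15−2=13 germinated seeds and 21−17=4 non-germinating seeds.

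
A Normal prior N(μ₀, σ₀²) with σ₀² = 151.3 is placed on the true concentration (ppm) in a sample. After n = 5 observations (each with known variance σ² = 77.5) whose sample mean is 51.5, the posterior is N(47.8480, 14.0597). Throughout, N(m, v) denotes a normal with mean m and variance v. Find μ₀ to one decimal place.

With known observation variance, the Normal–Normal posterior has precision τ_n = τ₀ + n/σ² and mean μ_n = (τ₀μ₀ + (n/σ²)x̄)/τ_n.
Here τ₀ = 1/151.3 = 0.006609 and τ_data = 5/77.5 = 0.064516, so τ_n = 0.071125.
Rearranging for μ₀: μ₀ = (μ_n·τ_n − τ_data·x̄)/τ₀ = (47.8480·0.071125 − 0.064516·51.5) / 0.006609 = 0.080615/0.006609 ≈ 12.2.

μ₀ = 12.2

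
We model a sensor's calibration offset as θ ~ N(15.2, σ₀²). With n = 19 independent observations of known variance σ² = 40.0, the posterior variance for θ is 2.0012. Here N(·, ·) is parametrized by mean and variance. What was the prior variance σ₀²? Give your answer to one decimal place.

σ₀² = 40.5

For the Normal–Normal model with known σ², precisions add: τ_n = τ₀ + n/σ².
So 1/σ₀² = 1/2.0012 − 19/40.0 = 0.499700 − 0.475000 = 0.024700.
Hence σ₀² = 1/0.024700 ≈ 40.5.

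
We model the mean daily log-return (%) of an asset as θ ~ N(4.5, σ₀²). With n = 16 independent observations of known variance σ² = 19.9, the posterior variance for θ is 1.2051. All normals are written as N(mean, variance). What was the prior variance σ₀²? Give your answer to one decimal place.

σ₀² = 38.8

Posterior precision equals prior precision plus data precision: 1/σ_n² = 1/σ₀² + n/σ².
So 1/σ₀² = 1/1.2051 − 16/19.9 = 0.829807 − 0.804020 = 0.025787.
Hence σ₀² = 1/0.025787 ≈ 38.8.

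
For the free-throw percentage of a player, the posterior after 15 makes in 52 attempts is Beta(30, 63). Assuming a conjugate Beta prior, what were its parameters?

Beta(15, 26)

A Beta(a, b) prior with s successes and f failures in binomial data gives a Beta(a+s, b+f) posterior.
So a = 30 − 15 = 15 and b = 63 − 37 = 26.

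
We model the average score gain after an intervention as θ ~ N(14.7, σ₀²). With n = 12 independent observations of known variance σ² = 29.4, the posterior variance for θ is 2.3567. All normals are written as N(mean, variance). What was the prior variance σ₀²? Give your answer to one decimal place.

σ₀² = 61.9

Posterior precision equals prior precision plus data precision: 1/σ_n² = 1/σ₀² + n/σ².
So 1/σ₀² = 1/2.3567 − 12/29.4 = 0.424322 − 0.408163 = 0.016159.
Hence σ₀² = 1/0.016159 ≈ 61.9.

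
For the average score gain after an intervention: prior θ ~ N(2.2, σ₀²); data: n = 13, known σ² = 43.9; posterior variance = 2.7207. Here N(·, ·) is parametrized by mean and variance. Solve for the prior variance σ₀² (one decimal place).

σ₀² = 14.0

Posterior precision equals prior precision plus data precision: 1/σ_n² = 1/σ₀² + n/σ².
So 1/σ₀² = 1/2.7207 − 13/43.9 = 0.367552 − 0.296128 = 0.071424.
Hence σ₀² = 1/0.071424 ≈ 14.0.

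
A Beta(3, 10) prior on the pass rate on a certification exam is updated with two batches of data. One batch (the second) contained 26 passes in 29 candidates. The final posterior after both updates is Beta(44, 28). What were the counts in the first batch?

15 passes and 15 failures

Because Beta–binomial updating is additive in the counts, the combined data contributed (α_post−α_prior, β_post−β_prior) successes and failures.
Total across both batches: 44−3=41 passes, 28−10=18 failures.
Subtract the second batch: 41−26=15 passes and 18−3=15 failures.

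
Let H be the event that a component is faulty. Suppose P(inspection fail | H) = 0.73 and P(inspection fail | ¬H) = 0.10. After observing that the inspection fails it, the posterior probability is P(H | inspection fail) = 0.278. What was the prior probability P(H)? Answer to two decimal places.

P(H) = 0.05

Bayes' rule in odds form gives O(H|E) = O(H)·[P(E|H)/P(E|¬H)], hence O(H) = O(H|E)/LR.
Posterior odds = 0.278/(1−0.278) = 0.3850. LR = 0.73/0.10 = 7.3000.
Prior odds = 0.3850/7.3000 = 0.0527, so P(H) = 0.0527/(1+0.0527) ≈ 0.05.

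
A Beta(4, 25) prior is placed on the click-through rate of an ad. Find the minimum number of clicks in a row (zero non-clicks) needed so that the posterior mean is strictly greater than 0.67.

k = 47

After k clicks and 0 non-clicks the posterior is Beta(4+k, 25), with mean (4+k)/(4+25+k).
Set (4+k)/(29+k) > 0.67 and solve: k > (0.67·29 − 4)/(1 − 0.67) = 46.758.
The smallest integer exceeding 46.758 is 47.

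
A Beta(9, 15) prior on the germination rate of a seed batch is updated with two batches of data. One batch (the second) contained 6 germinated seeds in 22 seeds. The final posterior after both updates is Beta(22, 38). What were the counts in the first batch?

Because Beta–binomial updating is additive in the counts, the combined data contributed (α_post−α_prior, β_post−β_prior) successes and failures.
Total across both batches: 22−9=13 germinated seeds, 38−15=23 non-germinating seeds.
Subtract the second batch: 13−6=7 germinated seeds and 23−16=7 non-germinating seeds.

7 germinated seeds and 7 non-germinating seeds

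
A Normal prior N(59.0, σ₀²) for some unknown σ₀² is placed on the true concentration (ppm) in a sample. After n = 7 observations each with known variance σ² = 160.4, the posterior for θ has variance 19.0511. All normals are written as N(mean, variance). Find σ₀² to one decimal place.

For the Normal–Normal model with known σ², precisions add: τ_n = τ₀ + n/σ².
So 1/σ₀² = 1/19.0511 − 7/160.4 = 0.052490 − 0.043641 = 0.008849.
Hence σ₀² = 1/0.008849 ≈ 113.0.

σ₀² = 113.0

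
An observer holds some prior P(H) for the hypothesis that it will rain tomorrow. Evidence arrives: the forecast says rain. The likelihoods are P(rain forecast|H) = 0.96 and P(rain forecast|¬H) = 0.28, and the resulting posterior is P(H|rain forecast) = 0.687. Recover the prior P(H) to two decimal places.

In odds form, posterior odds = prior odds × likelihood ratio, so prior odds = posterior odds ÷ LR.
Posterior odds = 0.687/(1−0.687) = 2.1949. LR = 0.96/0.28 = 3.4286.
Prior odds = 2.1949/3.4286 = 0.6402, so P(H) = 0.6402/(1+0.6402) ≈ 0.39.

P(H) = 0.39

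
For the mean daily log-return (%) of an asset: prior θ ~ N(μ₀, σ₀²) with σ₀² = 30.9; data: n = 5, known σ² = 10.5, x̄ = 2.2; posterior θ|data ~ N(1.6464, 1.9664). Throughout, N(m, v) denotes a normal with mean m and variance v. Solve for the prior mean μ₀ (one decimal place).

μ₀ = -6.5

The posterior mean is a precision-weighted average: μ_n = (τ₀μ₀ + τ_data·x̄)/(τ₀+τ_data), with τ₀=1/σ₀² and τ_data=n/σ².
Here τ₀ = 1/30.9 = 0.032362 and τ_data = 5/10.5 = 0.476190, so τ_n = 0.508552.
Rearranging for μ₀: μ₀ = (μ_n·τ_n − τ_data·x̄)/τ₀ = (1.6464·0.508552 − 0.476190·2.2) / 0.032362 = -0.210338/0.032362 ≈ -6.5.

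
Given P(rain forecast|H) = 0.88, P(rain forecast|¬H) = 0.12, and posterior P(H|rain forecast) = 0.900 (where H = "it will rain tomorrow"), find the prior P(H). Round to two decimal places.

P(H) = 0.55

In odds form, posterior odds = prior odds × likelihood ratio, so prior odds = posterior odds ÷ LR.
Posterior odds = 0.900/(1−0.900) = 9.0000. LR = 0.88/0.12 = 7.3333.
Prior odds = 9.0000/7.3333 = 1.2273, so P(H) = 1.2273/(1+1.2273) ≈ 0.55.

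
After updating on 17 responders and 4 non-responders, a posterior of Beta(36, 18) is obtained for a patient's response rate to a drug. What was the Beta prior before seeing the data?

Beta is conjugate to the binomial likelihood: posterior = Beta(α+s, β+f).
Subtract the data counts: 36−17=19, 18−4=14.

Beta(19, 14)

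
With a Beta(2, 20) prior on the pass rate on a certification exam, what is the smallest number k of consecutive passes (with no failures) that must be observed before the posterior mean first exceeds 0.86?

After k passes and 0 failures the posterior is Beta(2+k, 20), with mean (2+k)/(2+20+k).
Set (2+k)/(22+k) > 0.86 and solve: k > (0.86·22 − 2)/(1 − 0.86) = 120.857.
The smallest integer exceeding 120.857 is 121.

k = 121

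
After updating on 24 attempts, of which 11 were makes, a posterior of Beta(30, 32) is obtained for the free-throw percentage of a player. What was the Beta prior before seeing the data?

Beta is conjugate to the binomial likelihood: posterior = Beta(a+s, b+f).
So a = 30 − 11 = 19 and b = 32 − 13 = 19.

Beta(19, 19)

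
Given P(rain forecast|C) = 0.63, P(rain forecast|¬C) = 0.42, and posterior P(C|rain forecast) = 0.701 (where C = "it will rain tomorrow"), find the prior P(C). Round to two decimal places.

P(C) = 0.61

Bayes' rule in odds form gives O(C|E) = O(C)·[P(E|C)/P(E|¬C)], hence O(C) = O(C|E)/LR.
Posterior odds = 0.701/(1−0.701) = 2.3445. LR = 0.63/0.42 = 1.5000.
Prior odds = 2.3445/1.5000 = 1.5630, so P(C) = 1.5630/(1+1.5630) ≈ 0.61.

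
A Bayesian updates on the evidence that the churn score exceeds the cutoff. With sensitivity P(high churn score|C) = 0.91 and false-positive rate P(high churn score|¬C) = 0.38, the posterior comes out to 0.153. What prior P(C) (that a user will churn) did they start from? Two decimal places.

P(C) = 0.07

Bayes' rule in odds form gives O(C|E) = O(C)·[P(E|C)/P(E|¬C)], hence O(C) = O(C|E)/LR.
Posterior odds = 0.153/(1−0.153) = 0.1806. LR = 0.91/0.38 = 2.3947.
Prior odds = 0.1806/2.3947 = 0.0754, so P(C) = 0.0754/(1+0.0754) ≈ 0.07.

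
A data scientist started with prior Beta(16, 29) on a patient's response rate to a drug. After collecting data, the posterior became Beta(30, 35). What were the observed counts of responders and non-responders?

14 responders and 6 non-responders

Beta is conjugate to the binomial likelihood: posterior = Beta(a+s, b+f).
So s = 30 − 16 = 14 and f = 35 − 29 = 6.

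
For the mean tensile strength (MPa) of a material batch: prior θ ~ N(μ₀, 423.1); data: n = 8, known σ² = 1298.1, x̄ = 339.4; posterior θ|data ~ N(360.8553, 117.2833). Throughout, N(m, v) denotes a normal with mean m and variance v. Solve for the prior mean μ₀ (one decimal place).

μ₀ = 416.8

The posterior mean is a precision-weighted average: μ_n = (τ₀μ₀ + τ_data·x̄)/(τ₀+τ_data), with τ₀=1/σ₀² and τ_data=n/σ².
Here τ₀ = 1/423.1 = 0.002364 and τ_data = 8/1298.1 = 0.006163, so τ_n = 0.008527.
Rearranging for μ₀: μ₀ = (μ_n·τ_n − τ_data·x̄)/τ₀ = (360.8553·0.008527 − 0.006163·339.4) / 0.002364 = 0.985291/0.002364 ≈ 416.8.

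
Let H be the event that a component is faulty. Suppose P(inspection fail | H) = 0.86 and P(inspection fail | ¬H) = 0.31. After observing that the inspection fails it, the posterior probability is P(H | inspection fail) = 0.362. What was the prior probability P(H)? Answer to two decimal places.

Bayes' rule in odds form gives O(H|E) = O(H)·[P(E|H)/P(E|¬H)], hence O(H) = O(H|E)/LR.
Posterior odds = 0.362/(1−0.362) = 0.5674. LR = 0.86/0.31 = 2.7742.
Prior odds = 0.5674/2.7742 = 0.2045, so P(H) = 0.2045/(1+0.2045) ≈ 0.17.

P(H) = 0.17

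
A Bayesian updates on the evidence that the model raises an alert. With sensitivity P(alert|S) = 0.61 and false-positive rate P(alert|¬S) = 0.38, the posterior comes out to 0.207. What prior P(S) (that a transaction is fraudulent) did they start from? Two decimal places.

Bayes' rule in odds form gives O(S|E) = O(S)·[P(E|S)/P(E|¬S)], hence O(S) = O(S|E)/LR.
Posterior odds = 0.207/(1−0.207) = 0.2610. LR = 0.61/0.38 = 1.6053.
Prior odds = 0.2610/1.6053 = 0.1626, so P(S) = 0.1626/(1+0.1626) ≈ 0.14.

P(S) = 0.14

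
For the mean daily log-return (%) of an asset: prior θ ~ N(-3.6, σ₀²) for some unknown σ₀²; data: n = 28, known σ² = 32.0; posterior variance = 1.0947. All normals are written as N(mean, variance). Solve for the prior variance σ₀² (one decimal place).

σ₀² = 26.0

Posterior precision equals prior precision plus data precision: 1/σ_n² = 1/σ₀² + n/σ².
So 1/σ₀² = 1/1.0947 − 28/32.0 = 0.913492 − 0.875000 = 0.038492.
Hence σ₀² = 1/0.038492 ≈ 26.0.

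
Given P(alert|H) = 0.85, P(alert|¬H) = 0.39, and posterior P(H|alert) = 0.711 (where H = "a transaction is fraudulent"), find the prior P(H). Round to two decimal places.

Bayes' rule in odds form gives O(H|E) = O(H)·[P(E|H)/P(E|¬H)], hence O(H) = O(H|E)/LR.
Posterior odds = 0.711/(1−0.711) = 2.4602. LR = 0.85/0.39 = 2.1795.
Prior odds = 2.4602/2.1795 = 1.1288, so P(H) = 1.1288/(1+1.1288) ≈ 0.53.

P(H) = 0.53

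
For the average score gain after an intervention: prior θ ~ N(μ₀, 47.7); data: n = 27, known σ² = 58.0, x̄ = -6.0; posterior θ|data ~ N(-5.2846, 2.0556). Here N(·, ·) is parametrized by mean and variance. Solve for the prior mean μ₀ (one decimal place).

μ₀ = 10.6

The posterior mean is a precision-weighted average: μ_n = (τ₀μ₀ + τ_data·x̄)/(τ₀+τ_data), with τ₀=1/σ₀² and τ_data=n/σ².
Here τ₀ = 1/47.7 = 0.020964 and τ_data = 27/58.0 = 0.465517, so τ_n = 0.486481.
Rearranging for μ₀: μ₀ = (μ_n·τ_n − τ_data·x̄)/τ₀ = (-5.2846·0.486481 − 0.465517·-6.0) / 0.020964 = 0.222245/0.020964 ≈ 10.6.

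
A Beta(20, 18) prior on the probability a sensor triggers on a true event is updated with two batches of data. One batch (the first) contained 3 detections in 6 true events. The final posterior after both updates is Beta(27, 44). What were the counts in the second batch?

Sequential conjugate updates are equivalent to a single update on the pooled data, so total successes = posterior α − prior α and total failures = posterior β − prior β.
Total across both batches: 27−20=7 detections, 44−18=26 misses.
Subtract the first batch: 7−3=4 detections and 26−3=23 misses.

4 detections and 23 misses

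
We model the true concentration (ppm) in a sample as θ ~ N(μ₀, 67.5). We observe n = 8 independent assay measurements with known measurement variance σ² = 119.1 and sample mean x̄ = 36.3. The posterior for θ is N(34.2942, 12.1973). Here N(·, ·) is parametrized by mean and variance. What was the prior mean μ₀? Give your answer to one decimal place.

μ₀ = 25.2

With known observation variance, the Normal–Normal posterior has precision τ_n = τ₀ + n/σ² and mean μ_n = (τ₀μ₀ + (n/σ²)x̄)/τ_n.
Here τ₀ = 1/67.5 = 0.014815 and τ_data = 8/119.1 = 0.067170, so τ_n = 0.081985.
Rearranging for μ₀: μ₀ = (μ_n·τ_n − τ_data·x̄)/τ₀ = (34.2942·0.081985 − 0.067170·36.3) / 0.014815 = 0.373339/0.014815 ≈ 25.2.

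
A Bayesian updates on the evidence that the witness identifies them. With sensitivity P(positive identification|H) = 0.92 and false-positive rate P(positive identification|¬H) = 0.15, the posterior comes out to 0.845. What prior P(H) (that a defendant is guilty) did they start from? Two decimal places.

In odds form, posterior odds = prior odds × likelihood ratio, so prior odds = posterior odds ÷ LR.
Posterior odds = 0.845/(1−0.845) = 5.4516. LR = 0.92/0.15 = 6.1333.
Prior odds = 5.4516/6.1333 = 0.8889, so P(H) = 0.8889/(1+0.8889) ≈ 0.47.

P(H) = 0.47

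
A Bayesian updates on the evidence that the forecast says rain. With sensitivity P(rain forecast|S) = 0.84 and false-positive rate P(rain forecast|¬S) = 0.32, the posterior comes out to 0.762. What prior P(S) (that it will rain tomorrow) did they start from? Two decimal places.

Bayes' rule in odds form gives O(S|E) = O(S)·[P(E|S)/P(E|¬S)], hence O(S) = O(S|E)/LR.
Posterior odds = 0.762/(1−0.762) = 3.2017. LR = 0.84/0.32 = 2.6250.
Prior odds = 3.2017/2.6250 = 1.2197, so P(S) = 1.2197/(1+1.2197) ≈ 0.55.

P(S) = 0.55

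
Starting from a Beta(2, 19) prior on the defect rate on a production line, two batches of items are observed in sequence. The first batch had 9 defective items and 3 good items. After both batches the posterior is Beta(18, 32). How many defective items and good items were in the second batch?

7 defective items and 10 good items

Sequential conjugate updates are equivalent to a single update on the pooled data, so total successes = posterior α − prior α and total failures = posterior β − prior β.
Total across both batches: 18−2=16 defective items, 32−19=13 good items.
Subtract the first batch: 16−9=7 defective items and 13−3=10 good items.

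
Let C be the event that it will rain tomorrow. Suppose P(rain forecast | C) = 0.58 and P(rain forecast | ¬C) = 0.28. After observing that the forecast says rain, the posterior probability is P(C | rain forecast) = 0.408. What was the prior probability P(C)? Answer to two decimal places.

P(C) = 0.25

In odds form, posterior odds = prior odds × likelihood ratio, so prior odds = posterior odds ÷ LR.
Posterior odds = 0.408/(1−0.408) = 0.6892. LR = 0.58/0.28 = 2.0714.
Prior odds = 0.6892/2.0714 = 0.3327, so P(C) = 0.3327/(1+0.3327) ≈ 0.25.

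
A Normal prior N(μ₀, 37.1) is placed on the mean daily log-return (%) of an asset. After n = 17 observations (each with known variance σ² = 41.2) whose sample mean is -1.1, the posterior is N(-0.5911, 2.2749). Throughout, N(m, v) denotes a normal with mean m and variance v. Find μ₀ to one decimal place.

μ₀ = 7.2

The posterior mean is a precision-weighted average: μ_n = (τ₀μ₀ + τ_data·x̄)/(τ₀+τ_data), with τ₀=1/σ₀² and τ_data=n/σ².
Here τ₀ = 1/37.1 = 0.026954 and τ_data = 17/41.2 = 0.412621, so τ_n = 0.439575.
Rearranging for μ₀: μ₀ = (μ_n·τ_n − τ_data·x̄)/τ₀ = (-0.5911·0.439575 − 0.412621·-1.1) / 0.026954 = 0.194050/0.026954 ≈ 7.2.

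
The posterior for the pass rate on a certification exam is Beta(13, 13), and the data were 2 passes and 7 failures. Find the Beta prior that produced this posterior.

Beta(11, 6)

Under Beta–binomial conjugacy the posterior parameters are (a+s, b+f).
Subtract the data counts: 13−2=11, 13−7=6.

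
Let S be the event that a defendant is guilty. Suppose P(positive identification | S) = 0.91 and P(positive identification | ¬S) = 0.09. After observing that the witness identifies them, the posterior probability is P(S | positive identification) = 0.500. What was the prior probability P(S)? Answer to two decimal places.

P(S) = 0.09

In odds form, posterior odds = prior odds × likelihood ratio, so prior odds = posterior odds ÷ LR.
Posterior odds = 0.500/(1−0.500) = 1.0000. LR = 0.91/0.09 = 10.1111.
Prior odds = 1.0000/10.1111 = 0.0989, so P(S) = 0.0989/(1+0.0989) ≈ 0.09.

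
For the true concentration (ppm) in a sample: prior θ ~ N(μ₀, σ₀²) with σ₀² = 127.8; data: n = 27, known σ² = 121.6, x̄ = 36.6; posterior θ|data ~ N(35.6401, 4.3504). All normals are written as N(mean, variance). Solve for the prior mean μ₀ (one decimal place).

μ₀ = 8.4

The posterior mean is a precision-weighted average: μ_n = (τ₀μ₀ + τ_data·x̄)/(τ₀+τ_data), with τ₀=1/σ₀² and τ_data=n/σ².
Here τ₀ = 1/127.8 = 0.007825 and τ_data = 27/121.6 = 0.222039, so τ_n = 0.229864.
Rearranging for μ₀: μ₀ = (μ_n·τ_n − τ_data·x̄)/τ₀ = (35.6401·0.229864 − 0.222039·36.6) / 0.007825 = 0.065749/0.007825 ≈ 8.4.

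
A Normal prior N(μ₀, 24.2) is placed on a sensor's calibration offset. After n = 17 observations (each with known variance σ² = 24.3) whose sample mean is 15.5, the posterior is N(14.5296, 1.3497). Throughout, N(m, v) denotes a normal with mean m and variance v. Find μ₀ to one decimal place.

With known observation variance, the Normal–Normal posterior has precision τ_n = τ₀ + n/σ² and mean μ_n = (τ₀μ₀ + (n/σ²)x̄)/τ_n.
Here τ₀ = 1/24.2 = 0.041322 and τ_data = 17/24.3 = 0.699588, so τ_n = 0.740910.
Rearranging for μ₀: μ₀ = (μ_n·τ_n − τ_data·x̄)/τ₀ = (14.5296·0.740910 − 0.699588·15.5) / 0.041322 = -0.078488/0.041322 ≈ -1.9.

μ₀ = -1.9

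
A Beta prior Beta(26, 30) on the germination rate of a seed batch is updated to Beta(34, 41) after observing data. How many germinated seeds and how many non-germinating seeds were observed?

8 germinated seeds and 11 non-germinating seeds

A Beta(a, b) prior with s successes and f failures in binomial data gives a Beta(a+s, b+f) posterior.
Match parameters: s=34−26=8, f=41−30=11.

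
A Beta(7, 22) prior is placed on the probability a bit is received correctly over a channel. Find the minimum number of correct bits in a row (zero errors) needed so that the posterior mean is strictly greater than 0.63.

After k correct bits and 0 errors the posterior is Beta(7+k, 22), with mean (7+k)/(7+22+k).
Set (7+k)/(29+k) > 0.63 and solve: k > (0.63·29 − 7)/(1 − 0.63) = 30.459.
The smallest integer exceeding 30.459 is 31.

k = 31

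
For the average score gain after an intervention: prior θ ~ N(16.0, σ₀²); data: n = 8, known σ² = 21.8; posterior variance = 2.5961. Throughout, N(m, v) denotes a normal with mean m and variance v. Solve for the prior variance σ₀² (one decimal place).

σ₀² = 54.9

Posterior precision equals prior precision plus data precision: 1/σ_n² = 1/σ₀² + n/σ².
So 1/σ₀² = 1/2.5961 − 8/21.8 = 0.385193 − 0.366972 = 0.018221.
Hence σ₀² = 1/0.018221 ≈ 54.9.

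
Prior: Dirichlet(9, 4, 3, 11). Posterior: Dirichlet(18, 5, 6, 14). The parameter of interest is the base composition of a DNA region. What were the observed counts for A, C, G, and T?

For a Dirichlet(α) prior with multinomial counts c, the posterior is Dirichlet(α + c) componentwise.
Counts are posterior − prior componentwise: 18−9=9, 5−4=1, 6−3=3, 14−11=3.

counts (9, 1, 3, 3)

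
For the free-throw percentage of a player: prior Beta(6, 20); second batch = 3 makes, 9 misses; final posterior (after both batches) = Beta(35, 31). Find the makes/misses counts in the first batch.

Sequential conjugate updates are equivalent to a single update on the pooled data, so total successes = posterior α − prior α and total failures = posterior β − prior β.
Total across both batches: 35−6=29 makes, 31−20=11 misses.
Subtract the second batch: 29−3=26 makes and 11−9=2 misses.

26 makes and 2 misses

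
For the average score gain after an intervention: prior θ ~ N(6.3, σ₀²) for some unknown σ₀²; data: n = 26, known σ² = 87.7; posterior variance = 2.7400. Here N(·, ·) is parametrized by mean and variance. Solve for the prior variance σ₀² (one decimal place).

σ₀² = 14.6

Posterior precision equals prior precision plus data precision: 1/σ_n² = 1/σ₀² + n/σ².
So 1/σ₀² = 1/2.7400 − 26/87.7 = 0.364964 − 0.296465 = 0.068499.
Hence σ₀² = 1/0.068499 ≈ 14.6.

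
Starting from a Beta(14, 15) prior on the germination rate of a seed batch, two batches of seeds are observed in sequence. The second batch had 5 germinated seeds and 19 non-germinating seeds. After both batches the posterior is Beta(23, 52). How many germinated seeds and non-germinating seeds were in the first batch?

4 germinated seeds and 18 non-germinating seeds

Because Beta–binomial updating is additive in the counts, the combined data contributed (α_post−α_prior, β_post−β_prior) successes and failures.
Total across both batches: 23−14=9 germinated seeds, 52−15=37 non-germinating seeds.
Subtract the second batch: 9−5=4 germinated seeds and 37−19=18 non-germinating seeds.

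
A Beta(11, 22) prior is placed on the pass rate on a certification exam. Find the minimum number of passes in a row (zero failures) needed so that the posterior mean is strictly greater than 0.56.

k = 18

After k passes and 0 failures the posterior is Beta(11+k, 22), with mean (11+k)/(11+22+k).
Set (11+k)/(33+k) > 0.56 and solve: k > (0.56·33 − 11)/(1 − 0.56) = 17.000.
The smallest integer exceeding 17.000 is 18.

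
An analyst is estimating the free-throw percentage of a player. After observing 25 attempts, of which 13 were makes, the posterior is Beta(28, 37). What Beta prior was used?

Beta(15, 25)

A Beta(α, β) prior with s successes and f failures in binomial data gives a Beta(α+s, β+f) posterior.
So α = 28 − 13 = 15 and β = 37 − 12 = 25.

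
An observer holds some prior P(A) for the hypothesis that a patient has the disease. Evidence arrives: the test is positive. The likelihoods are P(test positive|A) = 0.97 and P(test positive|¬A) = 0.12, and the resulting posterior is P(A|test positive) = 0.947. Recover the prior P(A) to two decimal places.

Bayes' rule in odds form gives O(A|E) = O(A)·[P(E|A)/P(E|¬A)], hence O(A) = O(A|E)/LR.
Posterior odds = 0.947/(1−0.947) = 17.8679. LR = 0.97/0.12 = 8.0833.
Prior odds = 17.8679/8.0833 = 2.2105, so P(A) = 2.2105/(1+2.2105) ≈ 0.69.

P(A) = 0.69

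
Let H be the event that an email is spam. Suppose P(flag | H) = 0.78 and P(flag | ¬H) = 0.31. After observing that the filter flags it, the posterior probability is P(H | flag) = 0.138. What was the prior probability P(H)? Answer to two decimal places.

P(H) = 0.06

Bayes' rule in odds form gives O(H|E) = O(H)·[P(E|H)/P(E|¬H)], hence O(H) = O(H|E)/LR.
Posterior odds = 0.138/(1−0.138) = 0.1601. LR = 0.78/0.31 = 2.5161.
Prior odds = 0.1601/2.5161 = 0.0636, so P(H) = 0.0636/(1+0.0636) ≈ 0.06.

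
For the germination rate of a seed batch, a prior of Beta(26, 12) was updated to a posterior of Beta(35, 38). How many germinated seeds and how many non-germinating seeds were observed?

9 germinated seeds and 26 non-germinating seeds

A Beta(a, b) prior with s successes and f failures in binomial data gives a Beta(a+s, b+f) posterior.
So s = 35 − 26 = 9 and f = 38 − 12 = 26.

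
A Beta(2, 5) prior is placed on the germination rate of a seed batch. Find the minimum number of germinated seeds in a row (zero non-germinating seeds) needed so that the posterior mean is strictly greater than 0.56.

After k germinated seeds and 0 non-germinating seeds the posterior is Beta(2+k, 5), with mean (2+k)/(2+5+k).
Set (2+k)/(7+k) > 0.56 and solve: k > (0.56·7 − 2)/(1 − 0.56) = 4.364.
The smallest integer exceeding 4.364 is 5.

k = 5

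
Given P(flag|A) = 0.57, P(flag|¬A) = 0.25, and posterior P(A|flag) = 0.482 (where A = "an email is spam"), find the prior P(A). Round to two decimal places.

P(A) = 0.29

Bayes' rule in odds form gives O(A|E) = O(A)·[P(E|A)/P(E|¬A)], hence O(A) = O(A|E)/LR.
Posterior odds = 0.482/(1−0.482) = 0.9305. LR = 0.57/0.25 = 2.2800.
Prior odds = 0.9305/2.2800 = 0.4081, so P(A) = 0.4081/(1+0.4081) ≈ 0.29.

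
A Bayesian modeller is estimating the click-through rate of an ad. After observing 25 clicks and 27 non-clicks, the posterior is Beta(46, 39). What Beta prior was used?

Beta is conjugate to the binomial likelihood: posterior = Beta(α+s, β+f).
Subtract the data counts: 46−25=21, 39−27=12.

Beta(21, 12)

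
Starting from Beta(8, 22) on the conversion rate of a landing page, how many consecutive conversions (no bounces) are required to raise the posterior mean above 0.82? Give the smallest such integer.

k = 93

After k conversions and 0 bounces the posterior is Beta(8+k, 22), with mean (8+k)/(8+22+k).
Set (8+k)/(30+k) > 0.82 and solve: k > (0.82·30 − 8)/(1 − 0.82) = 92.222.
The smallest integer exceeding 92.222 is 93.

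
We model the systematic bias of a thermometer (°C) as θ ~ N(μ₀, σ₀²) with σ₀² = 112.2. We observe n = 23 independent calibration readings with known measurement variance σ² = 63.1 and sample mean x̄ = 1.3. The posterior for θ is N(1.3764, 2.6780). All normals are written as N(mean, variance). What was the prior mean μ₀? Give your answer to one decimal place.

The posterior mean is a precision-weighted average: μ_n = (τ₀μ₀ + τ_data·x̄)/(τ₀+τ_data), with τ₀=1/σ₀² and τ_data=n/σ².
Here τ₀ = 1/112.2 = 0.008913 and τ_data = 23/63.1 = 0.364501, so τ_n = 0.373414.
Rearranging for μ₀: μ₀ = (μ_n·τ_n − τ_data·x̄)/τ₀ = (1.3764·0.373414 − 0.364501·1.3) / 0.008913 = 0.040116/0.008913 ≈ 4.5.

μ₀ = 4.5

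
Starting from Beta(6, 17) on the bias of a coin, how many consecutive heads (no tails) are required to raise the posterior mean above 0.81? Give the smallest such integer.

After k heads and 0 tails the posterior is Beta(6+k, 17), with mean (6+k)/(6+17+k).
Set (6+k)/(23+k) > 0.81 and solve: k > (0.81·23 − 6)/(1 − 0.81) = 66.474.
The smallest integer exceeding 66.474 is 67, and checking k=67: (73)/(90) = 0.8111 > 0.81.

k = 67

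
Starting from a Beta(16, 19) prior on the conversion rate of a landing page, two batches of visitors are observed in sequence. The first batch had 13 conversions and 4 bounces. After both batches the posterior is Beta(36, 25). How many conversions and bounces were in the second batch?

7 conversions and 2 bounces

Sequential conjugate updates are equivalent to a single update on the pooled data, so total successes = posterior α − prior α and total failures = posterior β − prior β.
Total across both batches: 36−16=20 conversions, 25−19=6 bounces.
Subtract the first batch: 20−13=7 conversions and 6−4=2 bounces.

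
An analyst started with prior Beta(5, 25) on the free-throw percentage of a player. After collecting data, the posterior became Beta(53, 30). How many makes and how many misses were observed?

Under Beta–binomial conjugacy the posterior parameters are (α+s, β+f).
So s = 53 − 5 = 48 and f = 30 − 25 = 5.

48 makes and 5 misses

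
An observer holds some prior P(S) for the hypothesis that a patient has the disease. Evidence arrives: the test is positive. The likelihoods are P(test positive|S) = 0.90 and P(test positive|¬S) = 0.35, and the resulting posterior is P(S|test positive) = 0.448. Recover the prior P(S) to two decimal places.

P(S) = 0.24

In odds form, posterior odds = prior odds × likelihood ratio, so prior odds = posterior odds ÷ LR.
Posterior odds = 0.448/(1−0.448) = 0.8116. LR = 0.90/0.35 = 2.5714.
Prior odds = 0.8116/2.5714 = 0.3156, so P(S) = 0.3156/(1+0.3156) ≈ 0.24.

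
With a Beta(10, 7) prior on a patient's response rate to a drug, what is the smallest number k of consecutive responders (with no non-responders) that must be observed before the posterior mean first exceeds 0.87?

After k responders and 0 non-responders the posterior is Beta(10+k, 7), with mean (10+k)/(10+7+k).
Set (10+k)/(17+k) > 0.87 and solve: k > (0.87·17 − 10)/(1 − 0.87) = 36.846.
The smallest integer exceeding 36.846 is 37.

k = 37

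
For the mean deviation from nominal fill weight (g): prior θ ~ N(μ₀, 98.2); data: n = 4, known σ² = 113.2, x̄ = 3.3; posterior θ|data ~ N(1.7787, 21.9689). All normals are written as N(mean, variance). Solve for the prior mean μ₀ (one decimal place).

With known observation variance, the Normal–Normal posterior has precision τ_n = τ₀ + n/σ² and mean μ_n = (τ₀μ₀ + (n/σ²)x̄)/τ_n.
Here τ₀ = 1/98.2 = 0.010183 and τ_data = 4/113.2 = 0.035336, so τ_n = 0.045519.
Rearranging for μ₀: μ₀ = (μ_n·τ_n − τ_data·x̄)/τ₀ = (1.7787·0.045519 − 0.035336·3.3) / 0.010183 = -0.035644/0.010183 ≈ -3.5.

μ₀ = -3.5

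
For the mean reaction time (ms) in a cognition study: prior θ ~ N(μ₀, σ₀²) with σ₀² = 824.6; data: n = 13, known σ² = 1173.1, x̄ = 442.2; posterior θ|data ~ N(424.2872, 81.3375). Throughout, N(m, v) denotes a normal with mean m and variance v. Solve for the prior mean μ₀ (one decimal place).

With known observation variance, the Normal–Normal posterior has precision τ_n = τ₀ + n/σ² and mean μ_n = (τ₀μ₀ + (n/σ²)x̄)/τ_n.
Here τ₀ = 1/824.6 = 0.001213 and τ_data = 13/1173.1 = 0.011082, so τ_n = 0.012295.
Rearranging for μ₀: μ₀ = (μ_n·τ_n − τ_data·x̄)/τ₀ = (424.2872·0.012295 − 0.011082·442.2) / 0.001213 = 0.316151/0.001213 ≈ 260.6.

μ₀ = 260.6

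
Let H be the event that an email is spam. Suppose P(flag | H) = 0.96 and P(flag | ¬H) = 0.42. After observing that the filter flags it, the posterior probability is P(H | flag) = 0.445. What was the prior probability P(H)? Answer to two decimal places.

P(H) = 0.26

In odds form, posterior odds = prior odds × likelihood ratio, so prior odds = posterior odds ÷ LR.
Posterior odds = 0.445/(1−0.445) = 0.8018. LR = 0.96/0.42 = 2.2857.
Prior odds = 0.8018/2.2857 = 0.3508, so P(H) = 0.3508/(1+0.3508) ≈ 0.26.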